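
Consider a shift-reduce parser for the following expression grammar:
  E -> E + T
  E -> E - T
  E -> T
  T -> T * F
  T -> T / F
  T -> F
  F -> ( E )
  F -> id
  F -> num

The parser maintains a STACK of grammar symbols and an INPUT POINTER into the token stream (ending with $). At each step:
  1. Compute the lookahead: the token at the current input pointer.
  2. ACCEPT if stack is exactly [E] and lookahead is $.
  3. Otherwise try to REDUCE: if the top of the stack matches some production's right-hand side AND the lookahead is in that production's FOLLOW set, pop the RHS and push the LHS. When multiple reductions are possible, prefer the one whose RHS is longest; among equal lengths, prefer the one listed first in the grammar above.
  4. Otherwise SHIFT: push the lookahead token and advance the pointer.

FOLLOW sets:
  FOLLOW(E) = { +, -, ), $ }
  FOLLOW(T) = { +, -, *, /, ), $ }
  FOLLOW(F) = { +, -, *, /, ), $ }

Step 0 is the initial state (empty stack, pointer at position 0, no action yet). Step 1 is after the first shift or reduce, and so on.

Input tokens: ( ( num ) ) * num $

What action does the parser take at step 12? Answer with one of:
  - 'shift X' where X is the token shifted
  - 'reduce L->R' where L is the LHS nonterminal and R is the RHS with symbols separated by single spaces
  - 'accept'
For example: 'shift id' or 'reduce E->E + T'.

Step 1: shift (. Stack=[(] ptr=1 lookahead=( remaining=[( num ) ) * num $]
Step 2: shift (. Stack=[( (] ptr=2 lookahead=num remaining=[num ) ) * num $]
Step 3: shift num. Stack=[( ( num] ptr=3 lookahead=) remaining=[) ) * num $]
Step 4: reduce F->num. Stack=[( ( F] ptr=3 lookahead=) remaining=[) ) * num $]
Step 5: reduce T->F. Stack=[( ( T] ptr=3 lookahead=) remaining=[) ) * num $]
Step 6: reduce E->T. Stack=[( ( E] ptr=3 lookahead=) remaining=[) ) * num $]
Step 7: shift ). Stack=[( ( E )] ptr=4 lookahead=) remaining=[) * num $]
Step 8: reduce F->( E ). Stack=[( F] ptr=4 lookahead=) remaining=[) * num $]
Step 9: reduce T->F. Stack=[( T] ptr=4 lookahead=) remaining=[) * num $]
Step 10: reduce E->T. Stack=[( E] ptr=4 lookahead=) remaining=[) * num $]
Step 11: shift ). Stack=[( E )] ptr=5 lookahead=* remaining=[* num $]
Step 12: reduce F->( E ). Stack=[F] ptr=5 lookahead=* remaining=[* num $]

Answer: reduce F->( E )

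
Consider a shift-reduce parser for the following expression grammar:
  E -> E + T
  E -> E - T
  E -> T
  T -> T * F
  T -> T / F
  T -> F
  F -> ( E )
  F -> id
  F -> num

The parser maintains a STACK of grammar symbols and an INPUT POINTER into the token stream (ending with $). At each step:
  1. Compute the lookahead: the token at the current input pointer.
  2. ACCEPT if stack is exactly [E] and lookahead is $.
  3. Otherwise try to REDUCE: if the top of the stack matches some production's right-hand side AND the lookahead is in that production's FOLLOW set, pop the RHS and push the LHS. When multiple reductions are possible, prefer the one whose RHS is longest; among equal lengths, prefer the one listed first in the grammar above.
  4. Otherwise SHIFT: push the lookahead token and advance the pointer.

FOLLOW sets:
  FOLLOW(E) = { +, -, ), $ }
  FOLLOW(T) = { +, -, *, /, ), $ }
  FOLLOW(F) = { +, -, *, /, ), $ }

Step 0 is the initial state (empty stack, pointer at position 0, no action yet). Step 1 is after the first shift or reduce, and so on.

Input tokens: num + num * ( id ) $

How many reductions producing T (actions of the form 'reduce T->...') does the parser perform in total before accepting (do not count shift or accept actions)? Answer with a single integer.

Answer: 4

Derivation:
Step 1: shift num. Stack=[num] ptr=1 lookahead=+ remaining=[+ num * ( id ) $]
Step 2: reduce F->num. Stack=[F] ptr=1 lookahead=+ remaining=[+ num * ( id ) $]
Step 3: reduce T->F. Stack=[T] ptr=1 lookahead=+ remaining=[+ num * ( id ) $]
Step 4: reduce E->T. Stack=[E] ptr=1 lookahead=+ remaining=[+ num * ( id ) $]
Step 5: shift +. Stack=[E +] ptr=2 lookahead=num remaining=[num * ( id ) $]
Step 6: shift num. Stack=[E + num] ptr=3 lookahead=* remaining=[* ( id ) $]
Step 7: reduce F->num. Stack=[E + F] ptr=3 lookahead=* remaining=[* ( id ) $]
Step 8: reduce T->F. Stack=[E + T] ptr=3 lookahead=* remaining=[* ( id ) $]
Step 9: shift *. Stack=[E + T *] ptr=4 lookahead=( remaining=[( id ) $]
Step 10: shift (. Stack=[E + T * (] ptr=5 lookahead=id remaining=[id ) $]
Step 11: shift id. Stack=[E + T * ( id] ptr=6 lookahead=) remaining=[) $]
Step 12: reduce F->id. Stack=[E + T * ( F] ptr=6 lookahead=) remaining=[) $]
Step 13: reduce T->F. Stack=[E + T * ( T] ptr=6 lookahead=) remaining=[) $]
Step 14: reduce E->T. Stack=[E + T * ( E] ptr=6 lookahead=) remaining=[) $]
Step 15: shift ). Stack=[E + T * ( E )] ptr=7 lookahead=$ remaining=[$]
Step 16: reduce F->( E ). Stack=[E + T * F] ptr=7 lookahead=$ remaining=[$]
Step 17: reduce T->T * F. Stack=[E + T] ptr=7 lookahead=$ remaining=[$]
Step 18: reduce E->E + T. Stack=[E] ptr=7 lookahead=$ remaining=[$]
Step 19: accept. Stack=[E] ptr=7 lookahead=$ remaining=[$]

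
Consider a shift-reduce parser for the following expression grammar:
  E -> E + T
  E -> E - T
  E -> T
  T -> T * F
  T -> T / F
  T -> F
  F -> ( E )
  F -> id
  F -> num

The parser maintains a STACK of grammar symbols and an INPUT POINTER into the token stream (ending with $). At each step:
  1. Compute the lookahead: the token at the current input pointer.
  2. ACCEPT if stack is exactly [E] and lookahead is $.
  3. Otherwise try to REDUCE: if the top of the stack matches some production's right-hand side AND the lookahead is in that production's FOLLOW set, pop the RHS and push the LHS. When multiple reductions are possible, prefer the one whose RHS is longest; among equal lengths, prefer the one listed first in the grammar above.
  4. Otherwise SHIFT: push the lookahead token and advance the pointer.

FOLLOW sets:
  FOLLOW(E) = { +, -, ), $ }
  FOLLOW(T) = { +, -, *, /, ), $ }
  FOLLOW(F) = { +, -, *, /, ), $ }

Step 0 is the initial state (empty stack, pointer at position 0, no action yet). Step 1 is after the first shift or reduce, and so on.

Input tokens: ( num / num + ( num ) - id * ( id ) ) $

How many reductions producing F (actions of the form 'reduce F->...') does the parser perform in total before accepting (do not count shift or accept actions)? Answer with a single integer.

Answer: 8

Derivation:
Step 1: shift (. Stack=[(] ptr=1 lookahead=num remaining=[num / num + ( num ) - id * ( id ) ) $]
Step 2: shift num. Stack=[( num] ptr=2 lookahead=/ remaining=[/ num + ( num ) - id * ( id ) ) $]
Step 3: reduce F->num. Stack=[( F] ptr=2 lookahead=/ remaining=[/ num + ( num ) - id * ( id ) ) $]
Step 4: reduce T->F. Stack=[( T] ptr=2 lookahead=/ remaining=[/ num + ( num ) - id * ( id ) ) $]
Step 5: shift /. Stack=[( T /] ptr=3 lookahead=num remaining=[num + ( num ) - id * ( id ) ) $]
Step 6: shift num. Stack=[( T / num] ptr=4 lookahead=+ remaining=[+ ( num ) - id * ( id ) ) $]
Step 7: reduce F->num. Stack=[( T / F] ptr=4 lookahead=+ remaining=[+ ( num ) - id * ( id ) ) $]
Step 8: reduce T->T / F. Stack=[( T] ptr=4 lookahead=+ remaining=[+ ( num ) - id * ( id ) ) $]
Step 9: reduce E->T. Stack=[( E] ptr=4 lookahead=+ remaining=[+ ( num ) - id * ( id ) ) $]
Step 10: shift +. Stack=[( E +] ptr=5 lookahead=( remaining=[( num ) - id * ( id ) ) $]
Step 11: shift (. Stack=[( E + (] ptr=6 lookahead=num remaining=[num ) - id * ( id ) ) $]
Step 12: shift num. Stack=[( E + ( num] ptr=7 lookahead=) remaining=[) - id * ( id ) ) $]
Step 13: reduce F->num. Stack=[( E + ( F] ptr=7 lookahead=) remaining=[) - id * ( id ) ) $]
Step 14: reduce T->F. Stack=[( E + ( T] ptr=7 lookahead=) remaining=[) - id * ( id ) ) $]
Step 15: reduce E->T. Stack=[( E + ( E] ptr=7 lookahead=) remaining=[) - id * ( id ) ) $]
Step 16: shift ). Stack=[( E + ( E )] ptr=8 lookahead=- remaining=[- id * ( id ) ) $]
Step 17: reduce F->( E ). Stack=[( E + F] ptr=8 lookahead=- remaining=[- id * ( id ) ) $]
Step 18: reduce T->F. Stack=[( E + T] ptr=8 lookahead=- remaining=[- id * ( id ) ) $]
Step 19: reduce E->E + T. Stack=[( E] ptr=8 lookahead=- remaining=[- id * ( id ) ) $]
Step 20: shift -. Stack=[( E -] ptr=9 lookahead=id remaining=[id * ( id ) ) $]
Step 21: shift id. Stack=[( E - id] ptr=10 lookahead=* remaining=[* ( id ) ) $]
Step 22: reduce F->id. Stack=[( E - F] ptr=10 lookahead=* remaining=[* ( id ) ) $]
Step 23: reduce T->F. Stack=[( E - T] ptr=10 lookahead=* remaining=[* ( id ) ) $]
Step 24: shift *. Stack=[( E - T *] ptr=11 lookahead=( remaining=[( id ) ) $]
Step 25: shift (. Stack=[( E - T * (] ptr=12 lookahead=id remaining=[id ) ) $]
Step 26: shift id. Stack=[( E - T * ( id] ptr=13 lookahead=) remaining=[) ) $]
Step 27: reduce F->id. Stack=[( E - T * ( F] ptr=13 lookahead=) remaining=[) ) $]
Step 28: reduce T->F. Stack=[( E - T * ( T] ptr=13 lookahead=) remaining=[) ) $]
Step 29: reduce E->T. Stack=[( E - T * ( E] ptr=13 lookahead=) remaining=[) ) $]
Step 30: shift ). Stack=[( E - T * ( E )] ptr=14 lookahead=) remaining=[) $]
Step 31: reduce F->( E ). Stack=[( E - T * F] ptr=14 lookahead=) remaining=[) $]
Step 32: reduce T->T * F. Stack=[( E - T] ptr=14 lookahead=) remaining=[) $]
Step 33: reduce E->E - T. Stack=[( E] ptr=14 lookahead=) remaining=[) $]
Step 34: shift ). Stack=[( E )] ptr=15 lookahead=$ remaining=[$]
Step 35: reduce F->( E ). Stack=[F] ptr=15 lookahead=$ remaining=[$]
Step 36: reduce T->F. Stack=[T] ptr=15 lookahead=$ remaining=[$]
Step 37: reduce E->T. Stack=[E] ptr=15 lookahead=$ remaining=[$]
Step 38: accept. Stack=[E] ptr=15 lookahead=$ remaining=[$]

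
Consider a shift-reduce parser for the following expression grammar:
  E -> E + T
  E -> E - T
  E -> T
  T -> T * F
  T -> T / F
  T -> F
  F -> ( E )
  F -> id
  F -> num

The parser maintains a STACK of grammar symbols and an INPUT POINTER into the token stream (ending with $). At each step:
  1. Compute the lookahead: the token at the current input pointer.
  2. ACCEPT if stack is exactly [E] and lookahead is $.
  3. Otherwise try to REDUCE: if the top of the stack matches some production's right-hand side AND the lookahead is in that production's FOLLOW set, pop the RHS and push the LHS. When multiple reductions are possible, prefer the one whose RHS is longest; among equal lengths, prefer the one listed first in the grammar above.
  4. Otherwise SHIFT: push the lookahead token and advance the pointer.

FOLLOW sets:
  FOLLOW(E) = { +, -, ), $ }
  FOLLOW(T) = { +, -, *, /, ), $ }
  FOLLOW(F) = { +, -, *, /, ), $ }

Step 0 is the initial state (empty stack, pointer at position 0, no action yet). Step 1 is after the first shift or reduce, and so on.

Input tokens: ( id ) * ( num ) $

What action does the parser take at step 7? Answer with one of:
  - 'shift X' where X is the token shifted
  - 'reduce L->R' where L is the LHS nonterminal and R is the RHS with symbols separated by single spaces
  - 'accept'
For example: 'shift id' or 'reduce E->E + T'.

Step 1: shift (. Stack=[(] ptr=1 lookahead=id remaining=[id ) * ( num ) $]
Step 2: shift id. Stack=[( id] ptr=2 lookahead=) remaining=[) * ( num ) $]
Step 3: reduce F->id. Stack=[( F] ptr=2 lookahead=) remaining=[) * ( num ) $]
Step 4: reduce T->F. Stack=[( T] ptr=2 lookahead=) remaining=[) * ( num ) $]
Step 5: reduce E->T. Stack=[( E] ptr=2 lookahead=) remaining=[) * ( num ) $]
Step 6: shift ). Stack=[( E )] ptr=3 lookahead=* remaining=[* ( num ) $]
Step 7: reduce F->( E ). Stack=[F] ptr=3 lookahead=* remaining=[* ( num ) $]

Answer: reduce F->( E )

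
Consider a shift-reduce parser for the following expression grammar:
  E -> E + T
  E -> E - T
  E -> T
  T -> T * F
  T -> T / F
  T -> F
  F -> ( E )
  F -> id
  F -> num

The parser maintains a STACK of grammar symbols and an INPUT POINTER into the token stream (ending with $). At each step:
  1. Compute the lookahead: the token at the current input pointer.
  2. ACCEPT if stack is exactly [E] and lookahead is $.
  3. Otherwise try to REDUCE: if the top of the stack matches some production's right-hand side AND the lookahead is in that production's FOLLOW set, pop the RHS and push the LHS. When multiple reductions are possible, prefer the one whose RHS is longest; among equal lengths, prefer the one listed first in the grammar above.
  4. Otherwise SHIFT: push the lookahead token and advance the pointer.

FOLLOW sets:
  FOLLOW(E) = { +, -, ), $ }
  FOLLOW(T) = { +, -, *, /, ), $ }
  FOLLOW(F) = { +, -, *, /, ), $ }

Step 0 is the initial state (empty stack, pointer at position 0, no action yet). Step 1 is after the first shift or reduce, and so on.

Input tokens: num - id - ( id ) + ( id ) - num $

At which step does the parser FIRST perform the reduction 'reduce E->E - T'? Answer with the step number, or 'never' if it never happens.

Answer: 9

Derivation:
Step 1: shift num. Stack=[num] ptr=1 lookahead=- remaining=[- id - ( id ) + ( id ) - num $]
Step 2: reduce F->num. Stack=[F] ptr=1 lookahead=- remaining=[- id - ( id ) + ( id ) - num $]
Step 3: reduce T->F. Stack=[T] ptr=1 lookahead=- remaining=[- id - ( id ) + ( id ) - num $]
Step 4: reduce E->T. Stack=[E] ptr=1 lookahead=- remaining=[- id - ( id ) + ( id ) - num $]
Step 5: shift -. Stack=[E -] ptr=2 lookahead=id remaining=[id - ( id ) + ( id ) - num $]
Step 6: shift id. Stack=[E - id] ptr=3 lookahead=- remaining=[- ( id ) + ( id ) - num $]
Step 7: reduce F->id. Stack=[E - F] ptr=3 lookahead=- remaining=[- ( id ) + ( id ) - num $]
Step 8: reduce T->F. Stack=[E - T] ptr=3 lookahead=- remaining=[- ( id ) + ( id ) - num $]
Step 9: reduce E->E - T. Stack=[E] ptr=3 lookahead=- remaining=[- ( id ) + ( id ) - num $]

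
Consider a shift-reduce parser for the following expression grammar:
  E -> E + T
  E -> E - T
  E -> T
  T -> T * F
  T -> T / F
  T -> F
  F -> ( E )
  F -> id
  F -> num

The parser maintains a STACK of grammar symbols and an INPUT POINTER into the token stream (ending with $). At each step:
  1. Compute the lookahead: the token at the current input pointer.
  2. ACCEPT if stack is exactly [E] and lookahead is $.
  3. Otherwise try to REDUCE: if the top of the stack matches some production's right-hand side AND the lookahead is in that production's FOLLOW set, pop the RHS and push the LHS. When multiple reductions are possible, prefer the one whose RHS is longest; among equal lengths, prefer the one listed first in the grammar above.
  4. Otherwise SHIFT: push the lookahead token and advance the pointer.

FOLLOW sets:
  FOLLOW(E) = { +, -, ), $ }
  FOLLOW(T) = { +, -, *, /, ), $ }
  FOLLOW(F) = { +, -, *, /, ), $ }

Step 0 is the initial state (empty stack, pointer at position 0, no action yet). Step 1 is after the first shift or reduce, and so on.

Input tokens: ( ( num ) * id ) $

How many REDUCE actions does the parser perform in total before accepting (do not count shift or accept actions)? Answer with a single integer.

Answer: 11

Derivation:
Step 1: shift (. Stack=[(] ptr=1 lookahead=( remaining=[( num ) * id ) $]
Step 2: shift (. Stack=[( (] ptr=2 lookahead=num remaining=[num ) * id ) $]
Step 3: shift num. Stack=[( ( num] ptr=3 lookahead=) remaining=[) * id ) $]
Step 4: reduce F->num. Stack=[( ( F] ptr=3 lookahead=) remaining=[) * id ) $]
Step 5: reduce T->F. Stack=[( ( T] ptr=3 lookahead=) remaining=[) * id ) $]
Step 6: reduce E->T. Stack=[( ( E] ptr=3 lookahead=) remaining=[) * id ) $]
Step 7: shift ). Stack=[( ( E )] ptr=4 lookahead=* remaining=[* id ) $]
Step 8: reduce F->( E ). Stack=[( F] ptr=4 lookahead=* remaining=[* id ) $]
Step 9: reduce T->F. Stack=[( T] ptr=4 lookahead=* remaining=[* id ) $]
Step 10: shift *. Stack=[( T *] ptr=5 lookahead=id remaining=[id ) $]
Step 11: shift id. Stack=[( T * id] ptr=6 lookahead=) remaining=[) $]
Step 12: reduce F->id. Stack=[( T * F] ptr=6 lookahead=) remaining=[) $]
Step 13: reduce T->T * F. Stack=[( T] ptr=6 lookahead=) remaining=[) $]
Step 14: reduce E->T. Stack=[( E] ptr=6 lookahead=) remaining=[) $]
Step 15: shift ). Stack=[( E )] ptr=7 lookahead=$ remaining=[$]
Step 16: reduce F->( E ). Stack=[F] ptr=7 lookahead=$ remaining=[$]
Step 17: reduce T->F. Stack=[T] ptr=7 lookahead=$ remaining=[$]
Step 18: reduce E->T. Stack=[E] ptr=7 lookahead=$ remaining=[$]
Step 19: accept. Stack=[E] ptr=7 lookahead=$ remaining=[$]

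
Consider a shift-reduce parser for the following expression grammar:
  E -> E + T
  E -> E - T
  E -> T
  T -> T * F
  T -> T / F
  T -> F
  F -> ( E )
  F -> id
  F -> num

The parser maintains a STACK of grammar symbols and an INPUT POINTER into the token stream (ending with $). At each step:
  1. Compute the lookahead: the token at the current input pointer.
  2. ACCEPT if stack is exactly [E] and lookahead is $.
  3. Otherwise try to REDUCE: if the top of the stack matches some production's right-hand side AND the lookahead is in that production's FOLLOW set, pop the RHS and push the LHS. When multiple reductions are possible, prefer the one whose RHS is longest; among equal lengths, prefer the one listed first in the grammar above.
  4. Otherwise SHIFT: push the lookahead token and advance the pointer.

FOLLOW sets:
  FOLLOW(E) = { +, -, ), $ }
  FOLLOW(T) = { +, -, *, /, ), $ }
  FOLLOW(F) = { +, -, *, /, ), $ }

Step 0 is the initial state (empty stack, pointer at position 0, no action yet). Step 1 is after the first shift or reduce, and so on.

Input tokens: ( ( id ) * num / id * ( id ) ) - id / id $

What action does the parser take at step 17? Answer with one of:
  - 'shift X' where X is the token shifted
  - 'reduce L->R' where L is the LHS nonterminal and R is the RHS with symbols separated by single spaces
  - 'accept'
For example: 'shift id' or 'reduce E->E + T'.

Answer: reduce T->T / F

Derivation:
Step 1: shift (. Stack=[(] ptr=1 lookahead=( remaining=[( id ) * num / id * ( id ) ) - id / id $]
Step 2: shift (. Stack=[( (] ptr=2 lookahead=id remaining=[id ) * num / id * ( id ) ) - id / id $]
Step 3: shift id. Stack=[( ( id] ptr=3 lookahead=) remaining=[) * num / id * ( id ) ) - id / id $]
Step 4: reduce F->id. Stack=[( ( F] ptr=3 lookahead=) remaining=[) * num / id * ( id ) ) - id / id $]
Step 5: reduce T->F. Stack=[( ( T] ptr=3 lookahead=) remaining=[) * num / id * ( id ) ) - id / id $]
Step 6: reduce E->T. Stack=[( ( E] ptr=3 lookahead=) remaining=[) * num / id * ( id ) ) - id / id $]
Step 7: shift ). Stack=[( ( E )] ptr=4 lookahead=* remaining=[* num / id * ( id ) ) - id / id $]
Step 8: reduce F->( E ). Stack=[( F] ptr=4 lookahead=* remaining=[* num / id * ( id ) ) - id / id $]
Step 9: reduce T->F. Stack=[( T] ptr=4 lookahead=* remaining=[* num / id * ( id ) ) - id / id $]
Step 10: shift *. Stack=[( T *] ptr=5 lookahead=num remaining=[num / id * ( id ) ) - id / id $]
Step 11: shift num. Stack=[( T * num] ptr=6 lookahead=/ remaining=[/ id * ( id ) ) - id / id $]
Step 12: reduce F->num. Stack=[( T * F] ptr=6 lookahead=/ remaining=[/ id * ( id ) ) - id / id $]
Step 13: reduce T->T * F. Stack=[( T] ptr=6 lookahead=/ remaining=[/ id * ( id ) ) - id / id $]
Step 14: shift /. Stack=[( T /] ptr=7 lookahead=id remaining=[id * ( id ) ) - id / id $]
Step 15: shift id. Stack=[( T / id] ptr=8 lookahead=* remaining=[* ( id ) ) - id / id $]
Step 16: reduce F->id. Stack=[( T / F] ptr=8 lookahead=* remaining=[* ( id ) ) - id / id $]
Step 17: reduce T->T / F. Stack=[( T] ptr=8 lookahead=* remaining=[* ( id ) ) - id / id $]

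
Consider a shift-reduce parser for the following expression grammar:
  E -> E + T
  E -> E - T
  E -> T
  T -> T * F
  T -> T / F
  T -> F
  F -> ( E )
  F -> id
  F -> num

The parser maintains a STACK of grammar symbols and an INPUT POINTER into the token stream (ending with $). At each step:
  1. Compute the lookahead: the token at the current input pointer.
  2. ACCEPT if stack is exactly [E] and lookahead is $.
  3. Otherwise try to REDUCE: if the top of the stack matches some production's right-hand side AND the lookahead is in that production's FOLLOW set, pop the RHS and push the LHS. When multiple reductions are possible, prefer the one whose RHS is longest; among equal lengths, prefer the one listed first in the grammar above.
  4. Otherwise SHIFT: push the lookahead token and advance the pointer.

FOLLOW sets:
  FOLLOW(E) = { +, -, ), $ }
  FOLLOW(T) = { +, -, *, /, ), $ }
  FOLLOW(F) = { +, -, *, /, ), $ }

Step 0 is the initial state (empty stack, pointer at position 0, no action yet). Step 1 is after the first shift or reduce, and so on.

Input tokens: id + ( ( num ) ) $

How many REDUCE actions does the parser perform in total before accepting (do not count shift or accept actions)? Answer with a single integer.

Answer: 12

Derivation:
Step 1: shift id. Stack=[id] ptr=1 lookahead=+ remaining=[+ ( ( num ) ) $]
Step 2: reduce F->id. Stack=[F] ptr=1 lookahead=+ remaining=[+ ( ( num ) ) $]
Step 3: reduce T->F. Stack=[T] ptr=1 lookahead=+ remaining=[+ ( ( num ) ) $]
Step 4: reduce E->T. Stack=[E] ptr=1 lookahead=+ remaining=[+ ( ( num ) ) $]
Step 5: shift +. Stack=[E +] ptr=2 lookahead=( remaining=[( ( num ) ) $]
Step 6: shift (. Stack=[E + (] ptr=3 lookahead=( remaining=[( num ) ) $]
Step 7: shift (. Stack=[E + ( (] ptr=4 lookahead=num remaining=[num ) ) $]
Step 8: shift num. Stack=[E + ( ( num] ptr=5 lookahead=) remaining=[) ) $]
Step 9: reduce F->num. Stack=[E + ( ( F] ptr=5 lookahead=) remaining=[) ) $]
Step 10: reduce T->F. Stack=[E + ( ( T] ptr=5 lookahead=) remaining=[) ) $]
Step 11: reduce E->T. Stack=[E + ( ( E] ptr=5 lookahead=) remaining=[) ) $]
Step 12: shift ). Stack=[E + ( ( E )] ptr=6 lookahead=) remaining=[) $]
Step 13: reduce F->( E ). Stack=[E + ( F] ptr=6 lookahead=) remaining=[) $]
Step 14: reduce T->F. Stack=[E + ( T] ptr=6 lookahead=) remaining=[) $]
Step 15: reduce E->T. Stack=[E + ( E] ptr=6 lookahead=) remaining=[) $]
Step 16: shift ). Stack=[E + ( E )] ptr=7 lookahead=$ remaining=[$]
Step 17: reduce F->( E ). Stack=[E + F] ptr=7 lookahead=$ remaining=[$]
Step 18: reduce T->F. Stack=[E + T] ptr=7 lookahead=$ remaining=[$]
Step 19: reduce E->E + T. Stack=[E] ptr=7 lookahead=$ remaining=[$]
Step 20: accept. Stack=[E] ptr=7 lookahead=$ remaining=[$]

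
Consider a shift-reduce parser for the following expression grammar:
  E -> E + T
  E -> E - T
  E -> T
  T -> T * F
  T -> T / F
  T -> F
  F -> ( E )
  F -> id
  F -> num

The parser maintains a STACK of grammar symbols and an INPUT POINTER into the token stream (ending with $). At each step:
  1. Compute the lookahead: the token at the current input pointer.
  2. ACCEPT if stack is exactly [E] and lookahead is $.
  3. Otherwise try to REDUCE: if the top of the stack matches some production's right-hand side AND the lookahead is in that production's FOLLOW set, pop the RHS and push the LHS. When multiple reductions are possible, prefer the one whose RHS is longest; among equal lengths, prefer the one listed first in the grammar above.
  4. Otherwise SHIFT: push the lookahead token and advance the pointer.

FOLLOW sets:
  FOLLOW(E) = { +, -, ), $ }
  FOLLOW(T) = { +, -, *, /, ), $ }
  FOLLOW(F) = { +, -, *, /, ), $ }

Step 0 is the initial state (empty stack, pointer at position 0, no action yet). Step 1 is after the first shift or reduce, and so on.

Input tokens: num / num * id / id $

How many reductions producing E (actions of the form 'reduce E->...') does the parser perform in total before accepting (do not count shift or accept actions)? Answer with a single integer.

Answer: 1

Derivation:
Step 1: shift num. Stack=[num] ptr=1 lookahead=/ remaining=[/ num * id / id $]
Step 2: reduce F->num. Stack=[F] ptr=1 lookahead=/ remaining=[/ num * id / id $]
Step 3: reduce T->F. Stack=[T] ptr=1 lookahead=/ remaining=[/ num * id / id $]
Step 4: shift /. Stack=[T /] ptr=2 lookahead=num remaining=[num * id / id $]
Step 5: shift num. Stack=[T / num] ptr=3 lookahead=* remaining=[* id / id $]
Step 6: reduce F->num. Stack=[T / F] ptr=3 lookahead=* remaining=[* id / id $]
Step 7: reduce T->T / F. Stack=[T] ptr=3 lookahead=* remaining=[* id / id $]
Step 8: shift *. Stack=[T *] ptr=4 lookahead=id remaining=[id / id $]
Step 9: shift id. Stack=[T * id] ptr=5 lookahead=/ remaining=[/ id $]
Step 10: reduce F->id. Stack=[T * F] ptr=5 lookahead=/ remaining=[/ id $]
Step 11: reduce T->T * F. Stack=[T] ptr=5 lookahead=/ remaining=[/ id $]
Step 12: shift /. Stack=[T /] ptr=6 lookahead=id remaining=[id $]
Step 13: shift id. Stack=[T / id] ptr=7 lookahead=$ remaining=[$]
Step 14: reduce F->id. Stack=[T / F] ptr=7 lookahead=$ remaining=[$]
Step 15: reduce T->T / F. Stack=[T] ptr=7 lookahead=$ remaining=[$]
Step 16: reduce E->T. Stack=[E] ptr=7 lookahead=$ remaining=[$]
Step 17: accept. Stack=[E] ptr=7 lookahead=$ remaining=[$]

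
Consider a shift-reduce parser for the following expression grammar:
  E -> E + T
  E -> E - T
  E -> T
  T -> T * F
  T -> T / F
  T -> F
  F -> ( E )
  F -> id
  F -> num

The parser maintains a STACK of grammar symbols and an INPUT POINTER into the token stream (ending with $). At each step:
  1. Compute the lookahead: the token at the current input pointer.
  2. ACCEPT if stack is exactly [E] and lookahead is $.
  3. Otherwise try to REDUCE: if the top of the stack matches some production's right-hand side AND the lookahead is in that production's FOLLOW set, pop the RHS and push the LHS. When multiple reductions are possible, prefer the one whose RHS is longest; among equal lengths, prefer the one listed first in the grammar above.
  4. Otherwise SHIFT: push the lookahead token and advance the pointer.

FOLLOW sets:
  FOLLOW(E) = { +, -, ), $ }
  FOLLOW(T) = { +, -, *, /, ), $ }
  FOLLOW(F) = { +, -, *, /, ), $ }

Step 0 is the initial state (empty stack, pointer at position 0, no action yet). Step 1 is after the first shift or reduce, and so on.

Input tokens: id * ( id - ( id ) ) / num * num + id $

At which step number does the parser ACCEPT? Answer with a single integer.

Answer: 37

Derivation:
Step 1: shift id. Stack=[id] ptr=1 lookahead=* remaining=[* ( id - ( id ) ) / num * num + id $]
Step 2: reduce F->id. Stack=[F] ptr=1 lookahead=* remaining=[* ( id - ( id ) ) / num * num + id $]
Step 3: reduce T->F. Stack=[T] ptr=1 lookahead=* remaining=[* ( id - ( id ) ) / num * num + id $]
Step 4: shift *. Stack=[T *] ptr=2 lookahead=( remaining=[( id - ( id ) ) / num * num + id $]
Step 5: shift (. Stack=[T * (] ptr=3 lookahead=id remaining=[id - ( id ) ) / num * num + id $]
Step 6: shift id. Stack=[T * ( id] ptr=4 lookahead=- remaining=[- ( id ) ) / num * num + id $]
Step 7: reduce F->id. Stack=[T * ( F] ptr=4 lookahead=- remaining=[- ( id ) ) / num * num + id $]
Step 8: reduce T->F. Stack=[T * ( T] ptr=4 lookahead=- remaining=[- ( id ) ) / num * num + id $]
Step 9: reduce E->T. Stack=[T * ( E] ptr=4 lookahead=- remaining=[- ( id ) ) / num * num + id $]
Step 10: shift -. Stack=[T * ( E -] ptr=5 lookahead=( remaining=[( id ) ) / num * num + id $]
Step 11: shift (. Stack=[T * ( E - (] ptr=6 lookahead=id remaining=[id ) ) / num * num + id $]
Step 12: shift id. Stack=[T * ( E - ( id] ptr=7 lookahead=) remaining=[) ) / num * num + id $]
Step 13: reduce F->id. Stack=[T * ( E - ( F] ptr=7 lookahead=) remaining=[) ) / num * num + id $]
Step 14: reduce T->F. Stack=[T * ( E - ( T] ptr=7 lookahead=) remaining=[) ) / num * num + id $]
Step 15: reduce E->T. Stack=[T * ( E - ( E] ptr=7 lookahead=) remaining=[) ) / num * num + id $]
Step 16: shift ). Stack=[T * ( E - ( E )] ptr=8 lookahead=) remaining=[) / num * num + id $]
Step 17: reduce F->( E ). Stack=[T * ( E - F] ptr=8 lookahead=) remaining=[) / num * num + id $]
Step 18: reduce T->F. Stack=[T * ( E - T] ptr=8 lookahead=) remaining=[) / num * num + id $]
Step 19: reduce E->E - T. Stack=[T * ( E] ptr=8 lookahead=) remaining=[) / num * num + id $]
Step 20: shift ). Stack=[T * ( E )] ptr=9 lookahead=/ remaining=[/ num * num + id $]
Step 21: reduce F->( E ). Stack=[T * F] ptr=9 lookahead=/ remaining=[/ num * num + id $]
Step 22: reduce T->T * F. Stack=[T] ptr=9 lookahead=/ remaining=[/ num * num + id $]
Step 23: shift /. Stack=[T /] ptr=10 lookahead=num remaining=[num * num + id $]
Step 24: shift num. Stack=[T / num] ptr=11 lookahead=* remaining=[* num + id $]
Step 25: reduce F->num. Stack=[T / F] ptr=11 lookahead=* remaining=[* num + id $]
Step 26: reduce T->T / F. Stack=[T] ptr=11 lookahead=* remaining=[* num + id $]
Step 27: shift *. Stack=[T *] ptr=12 lookahead=num remaining=[num + id $]
Step 28: shift num. Stack=[T * num] ptr=13 lookahead=+ remaining=[+ id $]
Step 29: reduce F->num. Stack=[T * F] ptr=13 lookahead=+ remaining=[+ id $]
Step 30: reduce T->T * F. Stack=[T] ptr=13 lookahead=+ remaining=[+ id $]
Step 31: reduce E->T. Stack=[E] ptr=13 lookahead=+ remaining=[+ id $]
Step 32: shift +. Stack=[E +] ptr=14 lookahead=id remaining=[id $]
Step 33: shift id. Stack=[E + id] ptr=15 lookahead=$ remaining=[$]
Step 34: reduce F->id. Stack=[E + F] ptr=15 lookahead=$ remaining=[$]
Step 35: reduce T->F. Stack=[E + T] ptr=15 lookahead=$ remaining=[$]
Step 36: reduce E->E + T. Stack=[E] ptr=15 lookahead=$ remaining=[$]
Step 37: accept. Stack=[E] ptr=15 lookahead=$ remaining=[$]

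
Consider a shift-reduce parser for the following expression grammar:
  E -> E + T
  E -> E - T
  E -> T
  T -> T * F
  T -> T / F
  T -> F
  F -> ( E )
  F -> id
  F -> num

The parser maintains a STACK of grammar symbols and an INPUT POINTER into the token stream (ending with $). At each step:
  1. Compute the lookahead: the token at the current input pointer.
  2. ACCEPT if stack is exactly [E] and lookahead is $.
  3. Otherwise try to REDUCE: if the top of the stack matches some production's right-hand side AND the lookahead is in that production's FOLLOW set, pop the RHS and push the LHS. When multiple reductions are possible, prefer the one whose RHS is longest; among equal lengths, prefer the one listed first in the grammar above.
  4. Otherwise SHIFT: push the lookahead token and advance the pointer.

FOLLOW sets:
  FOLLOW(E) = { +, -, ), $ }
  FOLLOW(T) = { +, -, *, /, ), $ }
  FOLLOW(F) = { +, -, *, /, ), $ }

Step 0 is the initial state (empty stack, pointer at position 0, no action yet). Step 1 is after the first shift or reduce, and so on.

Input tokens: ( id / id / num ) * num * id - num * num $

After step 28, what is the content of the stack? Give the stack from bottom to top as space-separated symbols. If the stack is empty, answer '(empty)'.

Step 1: shift (. Stack=[(] ptr=1 lookahead=id remaining=[id / id / num ) * num * id - num * num $]
Step 2: shift id. Stack=[( id] ptr=2 lookahead=/ remaining=[/ id / num ) * num * id - num * num $]
Step 3: reduce F->id. Stack=[( F] ptr=2 lookahead=/ remaining=[/ id / num ) * num * id - num * num $]
Step 4: reduce T->F. Stack=[( T] ptr=2 lookahead=/ remaining=[/ id / num ) * num * id - num * num $]
Step 5: shift /. Stack=[( T /] ptr=3 lookahead=id remaining=[id / num ) * num * id - num * num $]
Step 6: shift id. Stack=[( T / id] ptr=4 lookahead=/ remaining=[/ num ) * num * id - num * num $]
Step 7: reduce F->id. Stack=[( T / F] ptr=4 lookahead=/ remaining=[/ num ) * num * id - num * num $]
Step 8: reduce T->T / F. Stack=[( T] ptr=4 lookahead=/ remaining=[/ num ) * num * id - num * num $]
Step 9: shift /. Stack=[( T /] ptr=5 lookahead=num remaining=[num ) * num * id - num * num $]
Step 10: shift num. Stack=[( T / num] ptr=6 lookahead=) remaining=[) * num * id - num * num $]
Step 11: reduce F->num. Stack=[( T / F] ptr=6 lookahead=) remaining=[) * num * id - num * num $]
Step 12: reduce T->T / F. Stack=[( T] ptr=6 lookahead=) remaining=[) * num * id - num * num $]
Step 13: reduce E->T. Stack=[( E] ptr=6 lookahead=) remaining=[) * num * id - num * num $]
Step 14: shift ). Stack=[( E )] ptr=7 lookahead=* remaining=[* num * id - num * num $]
Step 15: reduce F->( E ). Stack=[F] ptr=7 lookahead=* remaining=[* num * id - num * num $]
Step 16: reduce T->F. Stack=[T] ptr=7 lookahead=* remaining=[* num * id - num * num $]
Step 17: shift *. Stack=[T *] ptr=8 lookahead=num remaining=[num * id - num * num $]
Step 18: shift num. Stack=[T * num] ptr=9 lookahead=* remaining=[* id - num * num $]
Step 19: reduce F->num. Stack=[T * F] ptr=9 lookahead=* remaining=[* id - num * num $]
Step 20: reduce T->T * F. Stack=[T] ptr=9 lookahead=* remaining=[* id - num * num $]
Step 21: shift *. Stack=[T *] ptr=10 lookahead=id remaining=[id - num * num $]
Step 22: shift id. Stack=[T * id] ptr=11 lookahead=- remaining=[- num * num $]
Step 23: reduce F->id. Stack=[T * F] ptr=11 lookahead=- remaining=[- num * num $]
Step 24: reduce T->T * F. Stack=[T] ptr=11 lookahead=- remaining=[- num * num $]
Step 25: reduce E->T. Stack=[E] ptr=11 lookahead=- remaining=[- num * num $]
Step 26: shift -. Stack=[E -] ptr=12 lookahead=num remaining=[num * num $]
Step 27: shift num. Stack=[E - num] ptr=13 lookahead=* remaining=[* num $]
Step 28: reduce F->num. Stack=[E - F] ptr=13 lookahead=* remaining=[* num $]

Answer: E - F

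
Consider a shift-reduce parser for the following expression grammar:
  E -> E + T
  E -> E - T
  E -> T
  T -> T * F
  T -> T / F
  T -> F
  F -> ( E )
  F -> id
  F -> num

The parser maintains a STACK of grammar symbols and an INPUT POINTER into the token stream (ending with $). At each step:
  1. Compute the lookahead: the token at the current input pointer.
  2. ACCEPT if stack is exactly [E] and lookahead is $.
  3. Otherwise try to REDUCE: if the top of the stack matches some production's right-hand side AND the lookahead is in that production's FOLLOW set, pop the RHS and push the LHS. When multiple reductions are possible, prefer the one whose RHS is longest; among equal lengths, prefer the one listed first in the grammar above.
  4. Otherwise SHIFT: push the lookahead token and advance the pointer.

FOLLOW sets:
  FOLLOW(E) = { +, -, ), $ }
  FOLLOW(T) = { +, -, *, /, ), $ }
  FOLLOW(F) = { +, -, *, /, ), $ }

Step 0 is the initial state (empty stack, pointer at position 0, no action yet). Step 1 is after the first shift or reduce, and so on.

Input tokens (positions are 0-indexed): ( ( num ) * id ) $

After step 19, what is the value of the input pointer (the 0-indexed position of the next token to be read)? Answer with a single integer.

Step 1: shift (. Stack=[(] ptr=1 lookahead=( remaining=[( num ) * id ) $]
Step 2: shift (. Stack=[( (] ptr=2 lookahead=num remaining=[num ) * id ) $]
Step 3: shift num. Stack=[( ( num] ptr=3 lookahead=) remaining=[) * id ) $]
Step 4: reduce F->num. Stack=[( ( F] ptr=3 lookahead=) remaining=[) * id ) $]
Step 5: reduce T->F. Stack=[( ( T] ptr=3 lookahead=) remaining=[) * id ) $]
Step 6: reduce E->T. Stack=[( ( E] ptr=3 lookahead=) remaining=[) * id ) $]
Step 7: shift ). Stack=[( ( E )] ptr=4 lookahead=* remaining=[* id ) $]
Step 8: reduce F->( E ). Stack=[( F] ptr=4 lookahead=* remaining=[* id ) $]
Step 9: reduce T->F. Stack=[( T] ptr=4 lookahead=* remaining=[* id ) $]
Step 10: shift *. Stack=[( T *] ptr=5 lookahead=id remaining=[id ) $]
Step 11: shift id. Stack=[( T * id] ptr=6 lookahead=) remaining=[) $]
Step 12: reduce F->id. Stack=[( T * F] ptr=6 lookahead=) remaining=[) $]
Step 13: reduce T->T * F. Stack=[( T] ptr=6 lookahead=) remaining=[) $]
Step 14: reduce E->T. Stack=[( E] ptr=6 lookahead=) remaining=[) $]
Step 15: shift ). Stack=[( E )] ptr=7 lookahead=$ remaining=[$]
Step 16: reduce F->( E ). Stack=[F] ptr=7 lookahead=$ remaining=[$]
Step 17: reduce T->F. Stack=[T] ptr=7 lookahead=$ remaining=[$]
Step 18: reduce E->T. Stack=[E] ptr=7 lookahead=$ remaining=[$]
Step 19: accept. Stack=[E] ptr=7 lookahead=$ remaining=[$]

Answer: 7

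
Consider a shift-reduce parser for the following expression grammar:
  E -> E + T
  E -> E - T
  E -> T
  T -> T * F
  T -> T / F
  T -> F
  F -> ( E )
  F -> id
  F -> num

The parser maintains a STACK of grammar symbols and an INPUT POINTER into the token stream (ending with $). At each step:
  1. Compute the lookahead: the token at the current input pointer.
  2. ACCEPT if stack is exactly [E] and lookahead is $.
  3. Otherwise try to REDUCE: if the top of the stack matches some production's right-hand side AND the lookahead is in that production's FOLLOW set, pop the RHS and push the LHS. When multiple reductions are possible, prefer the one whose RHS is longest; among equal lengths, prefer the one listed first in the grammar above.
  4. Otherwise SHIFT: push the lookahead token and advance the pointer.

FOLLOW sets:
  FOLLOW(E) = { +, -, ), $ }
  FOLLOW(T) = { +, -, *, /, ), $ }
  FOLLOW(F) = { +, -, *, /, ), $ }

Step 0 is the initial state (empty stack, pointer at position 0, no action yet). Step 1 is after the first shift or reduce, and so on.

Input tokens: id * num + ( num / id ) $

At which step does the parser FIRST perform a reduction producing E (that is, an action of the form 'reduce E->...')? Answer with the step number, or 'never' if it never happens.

Step 1: shift id. Stack=[id] ptr=1 lookahead=* remaining=[* num + ( num / id ) $]
Step 2: reduce F->id. Stack=[F] ptr=1 lookahead=* remaining=[* num + ( num / id ) $]
Step 3: reduce T->F. Stack=[T] ptr=1 lookahead=* remaining=[* num + ( num / id ) $]
Step 4: shift *. Stack=[T *] ptr=2 lookahead=num remaining=[num + ( num / id ) $]
Step 5: shift num. Stack=[T * num] ptr=3 lookahead=+ remaining=[+ ( num / id ) $]
Step 6: reduce F->num. Stack=[T * F] ptr=3 lookahead=+ remaining=[+ ( num / id ) $]
Step 7: reduce T->T * F. Stack=[T] ptr=3 lookahead=+ remaining=[+ ( num / id ) $]
Step 8: reduce E->T. Stack=[E] ptr=3 lookahead=+ remaining=[+ ( num / id ) $]

Answer: 8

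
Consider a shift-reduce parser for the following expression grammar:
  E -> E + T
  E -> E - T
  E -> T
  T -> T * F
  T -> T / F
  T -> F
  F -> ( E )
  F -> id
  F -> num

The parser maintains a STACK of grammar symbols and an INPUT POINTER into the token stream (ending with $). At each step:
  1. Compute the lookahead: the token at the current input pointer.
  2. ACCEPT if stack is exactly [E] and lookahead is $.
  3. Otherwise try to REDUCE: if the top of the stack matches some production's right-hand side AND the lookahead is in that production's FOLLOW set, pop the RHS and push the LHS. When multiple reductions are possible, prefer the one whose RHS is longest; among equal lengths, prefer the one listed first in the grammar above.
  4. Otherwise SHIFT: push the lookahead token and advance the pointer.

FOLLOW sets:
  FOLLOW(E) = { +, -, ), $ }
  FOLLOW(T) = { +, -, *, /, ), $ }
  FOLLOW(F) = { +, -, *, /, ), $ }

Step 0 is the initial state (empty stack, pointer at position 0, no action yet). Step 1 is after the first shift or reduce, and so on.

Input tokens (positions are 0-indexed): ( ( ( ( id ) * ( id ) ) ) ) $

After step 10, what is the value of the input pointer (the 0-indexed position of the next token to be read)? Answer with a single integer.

Step 1: shift (. Stack=[(] ptr=1 lookahead=( remaining=[( ( ( id ) * ( id ) ) ) ) $]
Step 2: shift (. Stack=[( (] ptr=2 lookahead=( remaining=[( ( id ) * ( id ) ) ) ) $]
Step 3: shift (. Stack=[( ( (] ptr=3 lookahead=( remaining=[( id ) * ( id ) ) ) ) $]
Step 4: shift (. Stack=[( ( ( (] ptr=4 lookahead=id remaining=[id ) * ( id ) ) ) ) $]
Step 5: shift id. Stack=[( ( ( ( id] ptr=5 lookahead=) remaining=[) * ( id ) ) ) ) $]
Step 6: reduce F->id. Stack=[( ( ( ( F] ptr=5 lookahead=) remaining=[) * ( id ) ) ) ) $]
Step 7: reduce T->F. Stack=[( ( ( ( T] ptr=5 lookahead=) remaining=[) * ( id ) ) ) ) $]
Step 8: reduce E->T. Stack=[( ( ( ( E] ptr=5 lookahead=) remaining=[) * ( id ) ) ) ) $]
Step 9: shift ). Stack=[( ( ( ( E )] ptr=6 lookahead=* remaining=[* ( id ) ) ) ) $]
Step 10: reduce F->( E ). Stack=[( ( ( F] ptr=6 lookahead=* remaining=[* ( id ) ) ) ) $]

Answer: 6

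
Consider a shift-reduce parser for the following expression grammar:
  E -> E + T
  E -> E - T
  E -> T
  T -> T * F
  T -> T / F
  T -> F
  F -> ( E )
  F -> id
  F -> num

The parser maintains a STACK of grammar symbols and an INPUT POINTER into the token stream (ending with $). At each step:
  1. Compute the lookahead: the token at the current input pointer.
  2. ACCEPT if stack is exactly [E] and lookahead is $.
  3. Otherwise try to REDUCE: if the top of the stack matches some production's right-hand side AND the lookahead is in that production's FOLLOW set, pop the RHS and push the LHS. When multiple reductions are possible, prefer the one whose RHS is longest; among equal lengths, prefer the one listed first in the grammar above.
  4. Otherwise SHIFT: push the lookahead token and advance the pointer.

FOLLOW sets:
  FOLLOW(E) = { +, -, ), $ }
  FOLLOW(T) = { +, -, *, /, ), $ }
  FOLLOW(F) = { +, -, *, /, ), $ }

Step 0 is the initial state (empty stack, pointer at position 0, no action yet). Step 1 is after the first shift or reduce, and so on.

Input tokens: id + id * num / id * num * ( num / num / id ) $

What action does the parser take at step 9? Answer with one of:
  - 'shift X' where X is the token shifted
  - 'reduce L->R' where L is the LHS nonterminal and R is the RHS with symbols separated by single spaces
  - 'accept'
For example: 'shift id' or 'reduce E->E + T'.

Step 1: shift id. Stack=[id] ptr=1 lookahead=+ remaining=[+ id * num / id * num * ( num / num / id ) $]
Step 2: reduce F->id. Stack=[F] ptr=1 lookahead=+ remaining=[+ id * num / id * num * ( num / num / id ) $]
Step 3: reduce T->F. Stack=[T] ptr=1 lookahead=+ remaining=[+ id * num / id * num * ( num / num / id ) $]
Step 4: reduce E->T. Stack=[E] ptr=1 lookahead=+ remaining=[+ id * num / id * num * ( num / num / id ) $]
Step 5: shift +. Stack=[E +] ptr=2 lookahead=id remaining=[id * num / id * num * ( num / num / id ) $]
Step 6: shift id. Stack=[E + id] ptr=3 lookahead=* remaining=[* num / id * num * ( num / num / id ) $]
Step 7: reduce F->id. Stack=[E + F] ptr=3 lookahead=* remaining=[* num / id * num * ( num / num / id ) $]
Step 8: reduce T->F. Stack=[E + T] ptr=3 lookahead=* remaining=[* num / id * num * ( num / num / id ) $]
Step 9: shift *. Stack=[E + T *] ptr=4 lookahead=num remaining=[num / id * num * ( num / num / id ) $]

Answer: shift *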